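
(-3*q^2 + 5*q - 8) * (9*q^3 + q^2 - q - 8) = -27*q^5 + 42*q^4 - 64*q^3 + 11*q^2 - 32*q + 64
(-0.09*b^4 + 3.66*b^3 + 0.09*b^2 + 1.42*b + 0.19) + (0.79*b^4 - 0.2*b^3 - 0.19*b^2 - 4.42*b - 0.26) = 0.7*b^4 + 3.46*b^3 - 0.1*b^2 - 3.0*b - 0.07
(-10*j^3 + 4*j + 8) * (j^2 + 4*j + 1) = -10*j^5 - 40*j^4 - 6*j^3 + 24*j^2 + 36*j + 8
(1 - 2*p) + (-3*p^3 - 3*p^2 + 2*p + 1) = -3*p^3 - 3*p^2 + 2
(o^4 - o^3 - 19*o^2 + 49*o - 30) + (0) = o^4 - o^3 - 19*o^2 + 49*o - 30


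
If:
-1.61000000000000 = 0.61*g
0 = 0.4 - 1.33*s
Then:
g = -2.64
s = 0.30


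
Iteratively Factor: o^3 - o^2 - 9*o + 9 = (o - 3)*(o^2 + 2*o - 3) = (o - 3)*(o - 1)*(o + 3)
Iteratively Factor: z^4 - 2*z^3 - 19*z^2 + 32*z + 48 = (z - 4)*(z^3 + 2*z^2 - 11*z - 12) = (z - 4)*(z - 3)*(z^2 + 5*z + 4) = (z - 4)*(z - 3)*(z + 1)*(z + 4)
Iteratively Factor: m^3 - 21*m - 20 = (m - 5)*(m^2 + 5*m + 4) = (m - 5)*(m + 1)*(m + 4)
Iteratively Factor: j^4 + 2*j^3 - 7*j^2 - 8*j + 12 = (j - 2)*(j^3 + 4*j^2 + j - 6) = (j - 2)*(j + 2)*(j^2 + 2*j - 3) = (j - 2)*(j + 2)*(j + 3)*(j - 1)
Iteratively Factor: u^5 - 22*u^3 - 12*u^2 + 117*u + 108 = (u - 3)*(u^4 + 3*u^3 - 13*u^2 - 51*u - 36) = (u - 3)*(u + 3)*(u^3 - 13*u - 12) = (u - 3)*(u + 1)*(u + 3)*(u^2 - u - 12) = (u - 4)*(u - 3)*(u + 1)*(u + 3)*(u + 3)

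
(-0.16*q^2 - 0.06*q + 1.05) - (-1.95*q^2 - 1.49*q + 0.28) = 1.79*q^2 + 1.43*q + 0.77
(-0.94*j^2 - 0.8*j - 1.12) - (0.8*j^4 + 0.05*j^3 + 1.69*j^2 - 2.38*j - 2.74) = -0.8*j^4 - 0.05*j^3 - 2.63*j^2 + 1.58*j + 1.62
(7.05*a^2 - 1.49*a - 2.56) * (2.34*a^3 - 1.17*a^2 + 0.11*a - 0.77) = 16.497*a^5 - 11.7351*a^4 - 3.4716*a^3 - 2.5972*a^2 + 0.8657*a + 1.9712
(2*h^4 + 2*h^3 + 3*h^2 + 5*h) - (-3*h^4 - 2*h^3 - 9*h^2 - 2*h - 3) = 5*h^4 + 4*h^3 + 12*h^2 + 7*h + 3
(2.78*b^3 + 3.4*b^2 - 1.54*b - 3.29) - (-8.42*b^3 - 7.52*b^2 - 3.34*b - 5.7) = 11.2*b^3 + 10.92*b^2 + 1.8*b + 2.41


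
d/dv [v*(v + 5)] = 2*v + 5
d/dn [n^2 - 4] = 2*n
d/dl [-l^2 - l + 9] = -2*l - 1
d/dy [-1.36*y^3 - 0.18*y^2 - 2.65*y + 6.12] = -4.08*y^2 - 0.36*y - 2.65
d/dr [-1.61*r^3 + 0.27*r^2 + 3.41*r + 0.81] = -4.83*r^2 + 0.54*r + 3.41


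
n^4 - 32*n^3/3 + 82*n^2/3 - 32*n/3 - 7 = (n - 7)*(n - 3)*(n - 1)*(n + 1/3)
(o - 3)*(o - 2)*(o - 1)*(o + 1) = o^4 - 5*o^3 + 5*o^2 + 5*o - 6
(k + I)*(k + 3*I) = k^2 + 4*I*k - 3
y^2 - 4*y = y*(y - 4)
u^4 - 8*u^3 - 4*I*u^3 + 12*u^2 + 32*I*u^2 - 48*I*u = u*(u - 6)*(u - 2)*(u - 4*I)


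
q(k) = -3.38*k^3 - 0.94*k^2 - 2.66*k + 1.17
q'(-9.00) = -807.08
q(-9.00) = 2412.99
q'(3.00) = -99.56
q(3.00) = -106.53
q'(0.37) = -4.74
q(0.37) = -0.11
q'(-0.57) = -4.88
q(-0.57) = 3.01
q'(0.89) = -12.37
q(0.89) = -4.32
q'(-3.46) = -117.55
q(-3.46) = 139.13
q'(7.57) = -597.96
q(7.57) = -1539.07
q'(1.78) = -38.13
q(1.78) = -25.61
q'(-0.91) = -9.35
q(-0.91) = 5.36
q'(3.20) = -112.51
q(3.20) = -127.72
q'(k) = -10.14*k^2 - 1.88*k - 2.66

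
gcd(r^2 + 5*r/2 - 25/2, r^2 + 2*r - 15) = r + 5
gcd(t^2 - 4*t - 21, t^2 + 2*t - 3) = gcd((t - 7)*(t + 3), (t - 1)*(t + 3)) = t + 3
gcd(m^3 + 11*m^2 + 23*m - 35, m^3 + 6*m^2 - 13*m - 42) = m + 7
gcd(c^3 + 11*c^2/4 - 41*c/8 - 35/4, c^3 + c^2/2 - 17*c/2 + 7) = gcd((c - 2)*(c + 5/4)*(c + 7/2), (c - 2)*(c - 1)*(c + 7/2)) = c^2 + 3*c/2 - 7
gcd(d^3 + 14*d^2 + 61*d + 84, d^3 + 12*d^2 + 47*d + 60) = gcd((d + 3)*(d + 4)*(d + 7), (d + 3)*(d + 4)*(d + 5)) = d^2 + 7*d + 12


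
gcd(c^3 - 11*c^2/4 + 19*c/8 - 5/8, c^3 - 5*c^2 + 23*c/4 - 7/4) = c^2 - 3*c/2 + 1/2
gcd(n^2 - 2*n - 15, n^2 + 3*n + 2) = 1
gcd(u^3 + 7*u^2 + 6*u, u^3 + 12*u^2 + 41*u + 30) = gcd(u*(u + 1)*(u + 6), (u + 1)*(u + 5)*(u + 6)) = u^2 + 7*u + 6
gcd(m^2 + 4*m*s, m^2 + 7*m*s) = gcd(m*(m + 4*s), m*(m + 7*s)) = m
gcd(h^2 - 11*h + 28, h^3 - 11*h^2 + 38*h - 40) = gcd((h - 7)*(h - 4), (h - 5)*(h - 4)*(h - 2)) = h - 4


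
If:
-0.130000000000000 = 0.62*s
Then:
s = -0.21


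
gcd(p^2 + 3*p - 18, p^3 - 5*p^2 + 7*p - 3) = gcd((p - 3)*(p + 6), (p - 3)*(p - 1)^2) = p - 3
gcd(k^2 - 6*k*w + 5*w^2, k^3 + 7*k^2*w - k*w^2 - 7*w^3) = -k + w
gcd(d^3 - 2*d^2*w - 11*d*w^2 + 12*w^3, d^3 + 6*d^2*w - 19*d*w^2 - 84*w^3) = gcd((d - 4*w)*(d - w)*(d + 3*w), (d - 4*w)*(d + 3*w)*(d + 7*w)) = -d^2 + d*w + 12*w^2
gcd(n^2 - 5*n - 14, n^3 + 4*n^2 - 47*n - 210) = n - 7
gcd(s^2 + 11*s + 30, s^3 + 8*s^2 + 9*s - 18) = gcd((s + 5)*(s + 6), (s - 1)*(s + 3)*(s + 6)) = s + 6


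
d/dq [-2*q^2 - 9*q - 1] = -4*q - 9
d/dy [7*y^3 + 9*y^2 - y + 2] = 21*y^2 + 18*y - 1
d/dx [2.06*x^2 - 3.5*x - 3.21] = 4.12*x - 3.5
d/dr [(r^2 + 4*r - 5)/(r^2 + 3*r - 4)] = -1/(r^2 + 8*r + 16)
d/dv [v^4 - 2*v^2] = 4*v*(v^2 - 1)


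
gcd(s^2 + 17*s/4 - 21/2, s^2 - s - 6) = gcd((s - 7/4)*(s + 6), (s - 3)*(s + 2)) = 1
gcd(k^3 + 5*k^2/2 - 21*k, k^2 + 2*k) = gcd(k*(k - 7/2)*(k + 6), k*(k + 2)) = k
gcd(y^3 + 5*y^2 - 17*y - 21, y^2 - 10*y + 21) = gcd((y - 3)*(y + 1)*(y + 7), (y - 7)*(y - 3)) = y - 3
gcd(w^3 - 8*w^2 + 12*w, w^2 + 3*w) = w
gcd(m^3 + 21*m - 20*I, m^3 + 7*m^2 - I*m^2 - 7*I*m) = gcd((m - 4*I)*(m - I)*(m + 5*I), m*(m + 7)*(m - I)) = m - I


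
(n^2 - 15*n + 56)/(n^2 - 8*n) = (n - 7)/n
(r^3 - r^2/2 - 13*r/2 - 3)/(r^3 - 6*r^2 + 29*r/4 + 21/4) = 2*(r + 2)/(2*r - 7)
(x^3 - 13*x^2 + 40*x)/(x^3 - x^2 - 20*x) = (x - 8)/(x + 4)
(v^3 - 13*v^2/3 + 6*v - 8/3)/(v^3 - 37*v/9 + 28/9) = 3*(v - 2)/(3*v + 7)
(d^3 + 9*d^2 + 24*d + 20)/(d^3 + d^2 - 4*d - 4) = (d^2 + 7*d + 10)/(d^2 - d - 2)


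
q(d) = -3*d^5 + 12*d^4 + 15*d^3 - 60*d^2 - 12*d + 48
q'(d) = -15*d^4 + 48*d^3 + 45*d^2 - 120*d - 12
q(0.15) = 44.91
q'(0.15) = -28.83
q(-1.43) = -33.28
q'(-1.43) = 48.53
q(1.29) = -12.61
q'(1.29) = -30.41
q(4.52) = -498.03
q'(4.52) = -1463.47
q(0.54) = 27.27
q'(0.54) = -57.40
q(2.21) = 18.44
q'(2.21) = 102.87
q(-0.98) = 1.80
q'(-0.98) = 89.81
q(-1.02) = -1.80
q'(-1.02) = 90.04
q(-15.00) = 2821728.00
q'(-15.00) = -909462.00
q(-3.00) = 840.00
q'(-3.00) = -1758.00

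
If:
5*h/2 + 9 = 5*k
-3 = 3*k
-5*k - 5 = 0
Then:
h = -28/5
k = -1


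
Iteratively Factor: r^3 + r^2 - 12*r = (r + 4)*(r^2 - 3*r) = (r - 3)*(r + 4)*(r)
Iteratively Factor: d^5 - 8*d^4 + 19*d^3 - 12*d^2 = (d - 4)*(d^4 - 4*d^3 + 3*d^2) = d*(d - 4)*(d^3 - 4*d^2 + 3*d) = d*(d - 4)*(d - 3)*(d^2 - d) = d*(d - 4)*(d - 3)*(d - 1)*(d)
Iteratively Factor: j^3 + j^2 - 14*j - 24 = (j + 3)*(j^2 - 2*j - 8) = (j - 4)*(j + 3)*(j + 2)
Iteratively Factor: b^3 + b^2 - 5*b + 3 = (b - 1)*(b^2 + 2*b - 3) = (b - 1)^2*(b + 3)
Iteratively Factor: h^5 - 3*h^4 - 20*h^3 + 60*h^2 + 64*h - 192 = (h + 2)*(h^4 - 5*h^3 - 10*h^2 + 80*h - 96) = (h - 3)*(h + 2)*(h^3 - 2*h^2 - 16*h + 32) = (h - 3)*(h - 2)*(h + 2)*(h^2 - 16) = (h - 4)*(h - 3)*(h - 2)*(h + 2)*(h + 4)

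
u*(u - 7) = u^2 - 7*u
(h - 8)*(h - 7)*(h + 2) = h^3 - 13*h^2 + 26*h + 112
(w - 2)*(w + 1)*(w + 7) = w^3 + 6*w^2 - 9*w - 14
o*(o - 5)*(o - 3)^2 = o^4 - 11*o^3 + 39*o^2 - 45*o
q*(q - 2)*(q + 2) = q^3 - 4*q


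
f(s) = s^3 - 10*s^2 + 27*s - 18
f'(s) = 3*s^2 - 20*s + 27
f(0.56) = -5.84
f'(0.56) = 16.74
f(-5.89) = -728.29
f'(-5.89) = 248.88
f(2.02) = 3.98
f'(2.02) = -1.16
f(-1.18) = -65.43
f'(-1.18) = 54.78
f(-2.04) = -123.19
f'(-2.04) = 80.28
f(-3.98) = -346.91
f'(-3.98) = 154.12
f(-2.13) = -130.54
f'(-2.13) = 83.21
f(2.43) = 2.91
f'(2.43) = -3.89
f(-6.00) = -756.00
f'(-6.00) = 255.00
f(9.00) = 144.00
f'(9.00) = 90.00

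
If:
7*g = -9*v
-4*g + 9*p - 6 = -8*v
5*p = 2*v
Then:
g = -135/293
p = 42/293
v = 105/293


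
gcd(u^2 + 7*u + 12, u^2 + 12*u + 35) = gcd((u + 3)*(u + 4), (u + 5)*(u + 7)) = 1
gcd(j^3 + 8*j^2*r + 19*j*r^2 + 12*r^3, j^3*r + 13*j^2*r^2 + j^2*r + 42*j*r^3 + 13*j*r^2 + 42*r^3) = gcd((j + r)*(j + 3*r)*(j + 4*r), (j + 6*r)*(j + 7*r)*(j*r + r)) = 1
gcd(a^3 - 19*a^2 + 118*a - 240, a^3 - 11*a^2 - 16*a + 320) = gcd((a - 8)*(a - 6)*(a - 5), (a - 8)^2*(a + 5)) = a - 8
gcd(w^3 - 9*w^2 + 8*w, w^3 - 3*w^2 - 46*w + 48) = w^2 - 9*w + 8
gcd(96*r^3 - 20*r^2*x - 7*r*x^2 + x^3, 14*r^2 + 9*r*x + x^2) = 1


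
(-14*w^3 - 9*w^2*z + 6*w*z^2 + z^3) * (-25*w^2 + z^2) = 350*w^5 + 225*w^4*z - 164*w^3*z^2 - 34*w^2*z^3 + 6*w*z^4 + z^5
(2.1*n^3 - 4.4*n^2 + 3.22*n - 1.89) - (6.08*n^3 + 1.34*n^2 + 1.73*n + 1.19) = -3.98*n^3 - 5.74*n^2 + 1.49*n - 3.08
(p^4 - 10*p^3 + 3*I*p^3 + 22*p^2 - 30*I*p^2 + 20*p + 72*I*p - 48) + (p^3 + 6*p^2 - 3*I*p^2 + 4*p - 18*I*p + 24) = p^4 - 9*p^3 + 3*I*p^3 + 28*p^2 - 33*I*p^2 + 24*p + 54*I*p - 24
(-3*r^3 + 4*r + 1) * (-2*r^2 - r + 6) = 6*r^5 + 3*r^4 - 26*r^3 - 6*r^2 + 23*r + 6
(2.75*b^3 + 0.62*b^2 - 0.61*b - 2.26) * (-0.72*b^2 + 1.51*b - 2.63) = -1.98*b^5 + 3.7061*b^4 - 5.8571*b^3 - 0.9245*b^2 - 1.8083*b + 5.9438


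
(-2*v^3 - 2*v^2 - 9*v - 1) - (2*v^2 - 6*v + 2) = -2*v^3 - 4*v^2 - 3*v - 3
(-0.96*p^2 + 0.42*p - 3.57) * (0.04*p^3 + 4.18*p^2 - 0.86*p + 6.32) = -0.0384*p^5 - 3.996*p^4 + 2.4384*p^3 - 21.351*p^2 + 5.7246*p - 22.5624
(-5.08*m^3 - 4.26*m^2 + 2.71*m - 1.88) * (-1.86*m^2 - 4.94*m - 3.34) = 9.4488*m^5 + 33.0188*m^4 + 32.971*m^3 + 4.3378*m^2 + 0.235800000000001*m + 6.2792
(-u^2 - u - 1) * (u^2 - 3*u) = -u^4 + 2*u^3 + 2*u^2 + 3*u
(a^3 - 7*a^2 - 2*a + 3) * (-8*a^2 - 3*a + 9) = -8*a^5 + 53*a^4 + 46*a^3 - 81*a^2 - 27*a + 27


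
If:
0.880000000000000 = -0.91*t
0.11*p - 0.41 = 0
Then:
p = 3.73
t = -0.97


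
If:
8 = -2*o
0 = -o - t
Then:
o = -4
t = 4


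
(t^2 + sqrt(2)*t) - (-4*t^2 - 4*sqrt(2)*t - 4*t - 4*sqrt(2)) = 5*t^2 + 4*t + 5*sqrt(2)*t + 4*sqrt(2)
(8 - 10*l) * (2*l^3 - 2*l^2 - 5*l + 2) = -20*l^4 + 36*l^3 + 34*l^2 - 60*l + 16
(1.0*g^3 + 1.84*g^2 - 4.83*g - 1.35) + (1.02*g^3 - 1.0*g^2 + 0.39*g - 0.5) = 2.02*g^3 + 0.84*g^2 - 4.44*g - 1.85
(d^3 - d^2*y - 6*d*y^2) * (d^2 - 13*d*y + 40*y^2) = d^5 - 14*d^4*y + 47*d^3*y^2 + 38*d^2*y^3 - 240*d*y^4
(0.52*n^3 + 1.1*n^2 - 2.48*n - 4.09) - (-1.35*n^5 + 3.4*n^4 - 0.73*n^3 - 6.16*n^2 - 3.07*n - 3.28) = 1.35*n^5 - 3.4*n^4 + 1.25*n^3 + 7.26*n^2 + 0.59*n - 0.81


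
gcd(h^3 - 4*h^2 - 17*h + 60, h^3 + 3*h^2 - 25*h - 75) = h - 5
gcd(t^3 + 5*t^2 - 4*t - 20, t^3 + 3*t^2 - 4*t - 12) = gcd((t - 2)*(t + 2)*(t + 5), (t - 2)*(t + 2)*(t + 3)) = t^2 - 4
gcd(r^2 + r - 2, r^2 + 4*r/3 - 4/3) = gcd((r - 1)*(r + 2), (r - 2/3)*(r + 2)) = r + 2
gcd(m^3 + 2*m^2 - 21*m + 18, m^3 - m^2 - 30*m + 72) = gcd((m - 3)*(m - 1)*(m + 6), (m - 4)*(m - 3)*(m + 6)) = m^2 + 3*m - 18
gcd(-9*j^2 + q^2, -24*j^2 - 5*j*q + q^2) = 3*j + q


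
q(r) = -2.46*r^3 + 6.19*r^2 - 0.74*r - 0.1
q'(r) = -7.38*r^2 + 12.38*r - 0.74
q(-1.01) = 9.50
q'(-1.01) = -20.77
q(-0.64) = 3.55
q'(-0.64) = -11.69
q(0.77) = 1.88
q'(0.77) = 4.42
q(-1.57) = 25.84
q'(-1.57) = -38.37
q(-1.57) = 25.84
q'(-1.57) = -38.37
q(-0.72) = 4.56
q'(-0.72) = -13.48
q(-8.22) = 1790.55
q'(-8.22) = -601.16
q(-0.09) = 0.02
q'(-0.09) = -1.91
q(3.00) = -13.03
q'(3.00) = -30.02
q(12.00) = -3368.50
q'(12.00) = -914.90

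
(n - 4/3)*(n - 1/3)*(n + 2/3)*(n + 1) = n^4 - 5*n^2/3 - 10*n/27 + 8/27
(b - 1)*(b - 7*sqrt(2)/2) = b^2 - 7*sqrt(2)*b/2 - b + 7*sqrt(2)/2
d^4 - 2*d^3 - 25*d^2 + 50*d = d*(d - 5)*(d - 2)*(d + 5)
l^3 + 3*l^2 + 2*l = l*(l + 1)*(l + 2)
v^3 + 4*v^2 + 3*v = v*(v + 1)*(v + 3)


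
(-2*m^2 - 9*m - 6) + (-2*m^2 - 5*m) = -4*m^2 - 14*m - 6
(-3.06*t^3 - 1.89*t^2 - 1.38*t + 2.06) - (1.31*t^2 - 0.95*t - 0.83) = -3.06*t^3 - 3.2*t^2 - 0.43*t + 2.89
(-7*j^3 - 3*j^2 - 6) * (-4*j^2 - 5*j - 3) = 28*j^5 + 47*j^4 + 36*j^3 + 33*j^2 + 30*j + 18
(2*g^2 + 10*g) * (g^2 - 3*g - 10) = 2*g^4 + 4*g^3 - 50*g^2 - 100*g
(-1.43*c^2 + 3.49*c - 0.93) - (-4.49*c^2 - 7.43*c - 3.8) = 3.06*c^2 + 10.92*c + 2.87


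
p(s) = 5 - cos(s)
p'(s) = sin(s)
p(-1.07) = 4.52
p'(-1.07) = -0.88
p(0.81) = 4.31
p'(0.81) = 0.72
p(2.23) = 5.61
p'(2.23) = 0.79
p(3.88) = 5.74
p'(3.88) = -0.67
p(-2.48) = 5.79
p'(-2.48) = -0.61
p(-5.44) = 4.33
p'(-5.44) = 0.75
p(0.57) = 4.16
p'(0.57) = 0.54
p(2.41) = 5.74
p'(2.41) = 0.67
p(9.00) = 5.91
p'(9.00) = 0.41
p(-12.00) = 4.16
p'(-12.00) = 0.54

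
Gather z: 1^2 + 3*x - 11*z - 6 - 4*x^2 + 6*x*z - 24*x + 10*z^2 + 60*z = -4*x^2 - 21*x + 10*z^2 + z*(6*x + 49) - 5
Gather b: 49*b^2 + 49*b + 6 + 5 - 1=49*b^2 + 49*b + 10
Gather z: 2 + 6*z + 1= 6*z + 3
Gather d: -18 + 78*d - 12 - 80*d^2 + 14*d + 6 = -80*d^2 + 92*d - 24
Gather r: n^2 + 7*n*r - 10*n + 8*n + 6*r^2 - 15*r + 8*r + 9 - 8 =n^2 - 2*n + 6*r^2 + r*(7*n - 7) + 1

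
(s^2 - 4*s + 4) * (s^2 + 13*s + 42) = s^4 + 9*s^3 - 6*s^2 - 116*s + 168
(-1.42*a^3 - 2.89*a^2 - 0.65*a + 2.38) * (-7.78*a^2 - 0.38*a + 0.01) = 11.0476*a^5 + 23.0238*a^4 + 6.141*a^3 - 18.2983*a^2 - 0.9109*a + 0.0238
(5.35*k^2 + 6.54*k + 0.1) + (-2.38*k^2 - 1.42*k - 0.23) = 2.97*k^2 + 5.12*k - 0.13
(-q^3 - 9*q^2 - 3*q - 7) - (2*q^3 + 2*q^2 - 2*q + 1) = -3*q^3 - 11*q^2 - q - 8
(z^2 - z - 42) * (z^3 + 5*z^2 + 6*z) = z^5 + 4*z^4 - 41*z^3 - 216*z^2 - 252*z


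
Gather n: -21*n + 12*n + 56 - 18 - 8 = 30 - 9*n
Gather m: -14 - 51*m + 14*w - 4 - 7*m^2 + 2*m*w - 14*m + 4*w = -7*m^2 + m*(2*w - 65) + 18*w - 18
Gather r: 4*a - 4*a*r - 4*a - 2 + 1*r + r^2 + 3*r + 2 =r^2 + r*(4 - 4*a)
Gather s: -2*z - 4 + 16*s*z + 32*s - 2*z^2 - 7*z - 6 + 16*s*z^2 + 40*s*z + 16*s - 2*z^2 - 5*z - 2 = s*(16*z^2 + 56*z + 48) - 4*z^2 - 14*z - 12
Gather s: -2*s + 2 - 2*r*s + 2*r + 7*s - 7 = 2*r + s*(5 - 2*r) - 5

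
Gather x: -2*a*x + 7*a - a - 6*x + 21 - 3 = 6*a + x*(-2*a - 6) + 18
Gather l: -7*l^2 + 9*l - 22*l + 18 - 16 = -7*l^2 - 13*l + 2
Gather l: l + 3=l + 3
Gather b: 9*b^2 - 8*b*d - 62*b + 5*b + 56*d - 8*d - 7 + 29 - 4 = 9*b^2 + b*(-8*d - 57) + 48*d + 18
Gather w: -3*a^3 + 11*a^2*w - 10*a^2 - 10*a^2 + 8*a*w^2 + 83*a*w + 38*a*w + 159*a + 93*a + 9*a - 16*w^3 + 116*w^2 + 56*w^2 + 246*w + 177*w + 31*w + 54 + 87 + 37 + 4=-3*a^3 - 20*a^2 + 261*a - 16*w^3 + w^2*(8*a + 172) + w*(11*a^2 + 121*a + 454) + 182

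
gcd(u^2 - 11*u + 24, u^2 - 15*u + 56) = u - 8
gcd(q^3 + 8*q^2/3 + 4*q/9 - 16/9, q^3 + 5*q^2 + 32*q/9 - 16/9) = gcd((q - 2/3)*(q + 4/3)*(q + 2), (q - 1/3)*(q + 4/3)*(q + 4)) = q + 4/3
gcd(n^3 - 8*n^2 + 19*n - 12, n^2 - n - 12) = n - 4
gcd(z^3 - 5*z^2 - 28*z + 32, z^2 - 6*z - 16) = z - 8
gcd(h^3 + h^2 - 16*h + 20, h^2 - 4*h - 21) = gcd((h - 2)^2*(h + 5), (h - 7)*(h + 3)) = 1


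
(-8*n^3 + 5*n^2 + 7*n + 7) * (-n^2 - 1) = 8*n^5 - 5*n^4 + n^3 - 12*n^2 - 7*n - 7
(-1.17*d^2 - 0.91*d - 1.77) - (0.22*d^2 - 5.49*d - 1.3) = -1.39*d^2 + 4.58*d - 0.47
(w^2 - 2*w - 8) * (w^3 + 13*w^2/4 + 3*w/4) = w^5 + 5*w^4/4 - 55*w^3/4 - 55*w^2/2 - 6*w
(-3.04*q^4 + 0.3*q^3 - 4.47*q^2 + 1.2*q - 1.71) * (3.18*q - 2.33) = -9.6672*q^5 + 8.0372*q^4 - 14.9136*q^3 + 14.2311*q^2 - 8.2338*q + 3.9843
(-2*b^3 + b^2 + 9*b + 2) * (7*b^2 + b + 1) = -14*b^5 + 5*b^4 + 62*b^3 + 24*b^2 + 11*b + 2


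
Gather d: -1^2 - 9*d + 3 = 2 - 9*d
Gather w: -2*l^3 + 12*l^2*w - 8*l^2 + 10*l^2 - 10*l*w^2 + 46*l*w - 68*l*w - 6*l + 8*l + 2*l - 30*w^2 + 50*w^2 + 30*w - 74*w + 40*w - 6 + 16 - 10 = -2*l^3 + 2*l^2 + 4*l + w^2*(20 - 10*l) + w*(12*l^2 - 22*l - 4)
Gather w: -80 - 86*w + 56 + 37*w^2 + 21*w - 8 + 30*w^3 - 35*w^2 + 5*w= 30*w^3 + 2*w^2 - 60*w - 32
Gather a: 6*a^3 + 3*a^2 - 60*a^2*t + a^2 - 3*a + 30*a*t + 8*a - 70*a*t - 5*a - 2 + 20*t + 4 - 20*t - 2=6*a^3 + a^2*(4 - 60*t) - 40*a*t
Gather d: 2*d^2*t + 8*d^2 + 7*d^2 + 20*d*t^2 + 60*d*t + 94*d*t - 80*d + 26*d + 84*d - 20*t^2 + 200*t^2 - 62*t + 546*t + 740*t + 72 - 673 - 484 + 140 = d^2*(2*t + 15) + d*(20*t^2 + 154*t + 30) + 180*t^2 + 1224*t - 945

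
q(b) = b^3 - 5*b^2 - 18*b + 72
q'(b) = 3*b^2 - 10*b - 18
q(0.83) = 54.19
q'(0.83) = -24.23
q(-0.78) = 82.52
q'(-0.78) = -8.37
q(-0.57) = 80.45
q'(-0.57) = -11.33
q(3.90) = -14.93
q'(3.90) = -11.37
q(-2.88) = 58.48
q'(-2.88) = 35.68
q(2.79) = 4.58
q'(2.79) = -22.55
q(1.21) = 44.67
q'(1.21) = -25.71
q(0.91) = 52.23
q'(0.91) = -24.62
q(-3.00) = 54.00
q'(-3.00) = 39.00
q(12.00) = 864.00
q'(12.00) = 294.00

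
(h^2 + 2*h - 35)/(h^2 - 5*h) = (h + 7)/h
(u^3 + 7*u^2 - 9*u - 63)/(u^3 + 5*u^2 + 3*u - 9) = (u^2 + 4*u - 21)/(u^2 + 2*u - 3)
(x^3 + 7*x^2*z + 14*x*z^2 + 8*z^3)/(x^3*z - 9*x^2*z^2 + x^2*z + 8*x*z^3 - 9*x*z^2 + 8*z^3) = (x^3 + 7*x^2*z + 14*x*z^2 + 8*z^3)/(z*(x^3 - 9*x^2*z + x^2 + 8*x*z^2 - 9*x*z + 8*z^2))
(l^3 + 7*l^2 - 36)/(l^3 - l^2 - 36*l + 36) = (l^2 + l - 6)/(l^2 - 7*l + 6)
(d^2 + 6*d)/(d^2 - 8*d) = (d + 6)/(d - 8)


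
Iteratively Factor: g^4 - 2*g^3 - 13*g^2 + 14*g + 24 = (g - 2)*(g^3 - 13*g - 12) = (g - 2)*(g + 1)*(g^2 - g - 12) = (g - 2)*(g + 1)*(g + 3)*(g - 4)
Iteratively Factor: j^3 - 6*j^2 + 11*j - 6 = (j - 1)*(j^2 - 5*j + 6) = (j - 2)*(j - 1)*(j - 3)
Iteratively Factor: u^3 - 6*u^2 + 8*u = (u - 4)*(u^2 - 2*u) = (u - 4)*(u - 2)*(u)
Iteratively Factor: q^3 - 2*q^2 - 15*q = (q)*(q^2 - 2*q - 15) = q*(q + 3)*(q - 5)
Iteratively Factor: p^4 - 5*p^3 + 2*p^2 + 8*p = (p)*(p^3 - 5*p^2 + 2*p + 8) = p*(p - 2)*(p^2 - 3*p - 4) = p*(p - 2)*(p + 1)*(p - 4)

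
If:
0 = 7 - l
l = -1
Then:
No Solution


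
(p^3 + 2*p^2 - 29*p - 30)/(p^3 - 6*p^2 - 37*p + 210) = (p + 1)/(p - 7)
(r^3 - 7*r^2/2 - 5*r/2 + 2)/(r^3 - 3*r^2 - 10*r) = (-2*r^3 + 7*r^2 + 5*r - 4)/(2*r*(-r^2 + 3*r + 10))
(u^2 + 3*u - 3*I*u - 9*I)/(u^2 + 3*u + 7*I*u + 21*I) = (u - 3*I)/(u + 7*I)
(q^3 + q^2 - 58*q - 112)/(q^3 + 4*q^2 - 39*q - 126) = (q^2 - 6*q - 16)/(q^2 - 3*q - 18)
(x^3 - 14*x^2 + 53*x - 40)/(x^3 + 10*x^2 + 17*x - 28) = (x^2 - 13*x + 40)/(x^2 + 11*x + 28)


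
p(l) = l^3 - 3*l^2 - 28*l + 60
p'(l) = 3*l^2 - 6*l - 28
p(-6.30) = -132.72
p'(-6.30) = 128.87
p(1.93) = 1.97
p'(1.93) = -28.41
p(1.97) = 0.84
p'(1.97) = -28.18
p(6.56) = 29.52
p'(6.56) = 61.74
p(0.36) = 49.58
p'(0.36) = -29.77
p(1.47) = 15.53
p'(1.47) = -30.34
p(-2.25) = 96.42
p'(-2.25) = 0.69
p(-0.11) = 63.04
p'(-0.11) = -27.30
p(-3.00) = 90.00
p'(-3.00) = 17.00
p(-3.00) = 90.00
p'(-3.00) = 17.00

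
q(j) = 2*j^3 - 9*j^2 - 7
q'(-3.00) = 108.00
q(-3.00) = -142.00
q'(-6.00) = 324.00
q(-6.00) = -763.00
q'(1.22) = -13.03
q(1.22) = -16.76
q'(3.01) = 0.18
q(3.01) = -34.00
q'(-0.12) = 2.25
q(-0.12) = -7.13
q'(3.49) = 10.26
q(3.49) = -31.60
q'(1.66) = -13.35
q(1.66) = -22.65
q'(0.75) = -10.12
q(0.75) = -11.22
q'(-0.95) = 22.52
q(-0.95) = -16.84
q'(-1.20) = 30.24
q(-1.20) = -23.42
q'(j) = 6*j^2 - 18*j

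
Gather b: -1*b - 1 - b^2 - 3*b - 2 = -b^2 - 4*b - 3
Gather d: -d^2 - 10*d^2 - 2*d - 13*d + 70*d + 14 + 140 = -11*d^2 + 55*d + 154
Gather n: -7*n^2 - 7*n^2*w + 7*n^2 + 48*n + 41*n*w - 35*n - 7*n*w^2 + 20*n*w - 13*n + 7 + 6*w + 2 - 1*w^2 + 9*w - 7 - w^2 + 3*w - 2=-7*n^2*w + n*(-7*w^2 + 61*w) - 2*w^2 + 18*w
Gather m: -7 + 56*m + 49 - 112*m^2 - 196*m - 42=-112*m^2 - 140*m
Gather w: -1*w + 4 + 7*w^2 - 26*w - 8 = 7*w^2 - 27*w - 4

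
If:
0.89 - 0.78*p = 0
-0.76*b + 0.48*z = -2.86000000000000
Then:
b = 0.631578947368421*z + 3.76315789473684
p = 1.14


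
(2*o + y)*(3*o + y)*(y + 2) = 6*o^2*y + 12*o^2 + 5*o*y^2 + 10*o*y + y^3 + 2*y^2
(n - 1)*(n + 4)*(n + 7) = n^3 + 10*n^2 + 17*n - 28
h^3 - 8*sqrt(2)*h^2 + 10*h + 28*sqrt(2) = (h - 7*sqrt(2))*(h - 2*sqrt(2))*(h + sqrt(2))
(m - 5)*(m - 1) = m^2 - 6*m + 5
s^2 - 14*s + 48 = (s - 8)*(s - 6)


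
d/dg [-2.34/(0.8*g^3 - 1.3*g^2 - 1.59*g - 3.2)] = (5.616*g^2 - 6.084*g - 3.7206)/(-0.8*g^3 + 1.3*g^2 + 1.59*g + 3.2)^2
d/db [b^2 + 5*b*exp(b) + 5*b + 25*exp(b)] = 5*b*exp(b) + 2*b + 30*exp(b) + 5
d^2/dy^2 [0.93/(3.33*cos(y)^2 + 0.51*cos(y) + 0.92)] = (-41.250708*(1 - cos(y)^2)^2 - 4.738257*cos(y)^3 - 9.47065499999999*cos(y)^2 + 9.91287*cos(y) + 36.036198)/(3.33*cos(y)^2 + 0.51*cos(y) + 0.92)^3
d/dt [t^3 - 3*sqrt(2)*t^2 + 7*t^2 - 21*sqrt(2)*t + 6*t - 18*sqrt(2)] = 3*t^2 - 6*sqrt(2)*t + 14*t - 21*sqrt(2) + 6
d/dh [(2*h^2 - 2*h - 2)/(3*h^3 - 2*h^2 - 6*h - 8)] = 2*(-3*h^4 + 6*h^3 + h^2 - 20*h + 2)/(9*h^6 - 12*h^5 - 32*h^4 - 24*h^3 + 68*h^2 + 96*h + 64)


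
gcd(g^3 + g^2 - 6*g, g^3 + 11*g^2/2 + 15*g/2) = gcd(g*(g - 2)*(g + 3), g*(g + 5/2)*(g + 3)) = g^2 + 3*g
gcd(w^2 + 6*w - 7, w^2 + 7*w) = w + 7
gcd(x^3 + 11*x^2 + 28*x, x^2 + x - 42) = x + 7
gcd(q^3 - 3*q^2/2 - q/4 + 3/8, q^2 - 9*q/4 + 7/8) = q - 1/2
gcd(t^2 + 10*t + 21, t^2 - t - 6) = 1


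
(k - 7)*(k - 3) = k^2 - 10*k + 21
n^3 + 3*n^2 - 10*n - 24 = (n - 3)*(n + 2)*(n + 4)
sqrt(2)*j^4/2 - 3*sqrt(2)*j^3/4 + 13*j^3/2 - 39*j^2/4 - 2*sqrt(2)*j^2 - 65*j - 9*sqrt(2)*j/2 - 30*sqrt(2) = (j - 4)*(j + 5/2)*(j + 6*sqrt(2))*(sqrt(2)*j/2 + 1/2)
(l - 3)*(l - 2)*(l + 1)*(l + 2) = l^4 - 2*l^3 - 7*l^2 + 8*l + 12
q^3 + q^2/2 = q^2*(q + 1/2)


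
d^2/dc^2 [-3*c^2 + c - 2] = -6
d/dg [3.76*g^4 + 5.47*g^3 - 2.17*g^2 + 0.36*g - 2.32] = 15.04*g^3 + 16.41*g^2 - 4.34*g + 0.36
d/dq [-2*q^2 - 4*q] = -4*q - 4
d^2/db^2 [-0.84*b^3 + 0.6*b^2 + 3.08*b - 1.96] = 1.2 - 5.04*b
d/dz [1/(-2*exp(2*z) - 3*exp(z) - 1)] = (4*exp(z) + 3)*exp(z)/(2*exp(2*z) + 3*exp(z) + 1)^2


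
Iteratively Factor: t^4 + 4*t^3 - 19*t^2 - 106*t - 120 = (t + 2)*(t^3 + 2*t^2 - 23*t - 60) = (t - 5)*(t + 2)*(t^2 + 7*t + 12) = (t - 5)*(t + 2)*(t + 3)*(t + 4)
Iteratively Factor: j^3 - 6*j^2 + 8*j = (j - 4)*(j^2 - 2*j) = j*(j - 4)*(j - 2)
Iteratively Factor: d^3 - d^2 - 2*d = (d - 2)*(d^2 + d) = d*(d - 2)*(d + 1)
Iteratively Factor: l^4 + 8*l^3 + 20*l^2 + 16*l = (l + 2)*(l^3 + 6*l^2 + 8*l) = (l + 2)*(l + 4)*(l^2 + 2*l) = l*(l + 2)*(l + 4)*(l + 2)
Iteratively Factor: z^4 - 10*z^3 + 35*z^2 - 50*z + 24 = (z - 2)*(z^3 - 8*z^2 + 19*z - 12) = (z - 4)*(z - 2)*(z^2 - 4*z + 3) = (z - 4)*(z - 3)*(z - 2)*(z - 1)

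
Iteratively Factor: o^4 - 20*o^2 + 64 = (o + 4)*(o^3 - 4*o^2 - 4*o + 16) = (o - 2)*(o + 4)*(o^2 - 2*o - 8) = (o - 4)*(o - 2)*(o + 4)*(o + 2)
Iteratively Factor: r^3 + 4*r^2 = (r)*(r^2 + 4*r) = r^2*(r + 4)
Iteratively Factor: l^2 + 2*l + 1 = (l + 1)*(l + 1)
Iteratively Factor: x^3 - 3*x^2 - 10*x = (x + 2)*(x^2 - 5*x) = x*(x + 2)*(x - 5)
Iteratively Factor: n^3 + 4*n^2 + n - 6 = (n + 2)*(n^2 + 2*n - 3) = (n - 1)*(n + 2)*(n + 3)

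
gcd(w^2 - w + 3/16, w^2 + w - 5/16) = w - 1/4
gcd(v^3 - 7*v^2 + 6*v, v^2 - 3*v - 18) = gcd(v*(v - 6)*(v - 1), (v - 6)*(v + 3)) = v - 6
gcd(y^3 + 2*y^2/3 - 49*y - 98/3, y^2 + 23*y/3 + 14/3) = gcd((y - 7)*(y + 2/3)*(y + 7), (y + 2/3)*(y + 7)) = y^2 + 23*y/3 + 14/3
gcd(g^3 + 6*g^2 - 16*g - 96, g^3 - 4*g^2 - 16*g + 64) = g^2 - 16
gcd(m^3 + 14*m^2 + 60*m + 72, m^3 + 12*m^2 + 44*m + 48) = m^2 + 8*m + 12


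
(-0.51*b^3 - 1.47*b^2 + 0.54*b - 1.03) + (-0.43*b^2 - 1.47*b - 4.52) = -0.51*b^3 - 1.9*b^2 - 0.93*b - 5.55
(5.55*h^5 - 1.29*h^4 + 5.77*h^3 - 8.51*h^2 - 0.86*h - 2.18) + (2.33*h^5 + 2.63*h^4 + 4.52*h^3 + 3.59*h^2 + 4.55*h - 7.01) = 7.88*h^5 + 1.34*h^4 + 10.29*h^3 - 4.92*h^2 + 3.69*h - 9.19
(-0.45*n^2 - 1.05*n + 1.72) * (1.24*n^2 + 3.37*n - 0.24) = -0.558*n^4 - 2.8185*n^3 - 1.2977*n^2 + 6.0484*n - 0.4128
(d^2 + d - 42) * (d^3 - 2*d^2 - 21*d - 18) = d^5 - d^4 - 65*d^3 + 45*d^2 + 864*d + 756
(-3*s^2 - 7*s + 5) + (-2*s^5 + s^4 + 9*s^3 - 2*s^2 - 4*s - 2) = -2*s^5 + s^4 + 9*s^3 - 5*s^2 - 11*s + 3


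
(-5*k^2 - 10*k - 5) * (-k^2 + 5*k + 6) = 5*k^4 - 15*k^3 - 75*k^2 - 85*k - 30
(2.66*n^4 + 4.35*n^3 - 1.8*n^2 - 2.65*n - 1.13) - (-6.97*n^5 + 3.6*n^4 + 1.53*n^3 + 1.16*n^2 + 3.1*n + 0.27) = 6.97*n^5 - 0.94*n^4 + 2.82*n^3 - 2.96*n^2 - 5.75*n - 1.4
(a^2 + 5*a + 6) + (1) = a^2 + 5*a + 7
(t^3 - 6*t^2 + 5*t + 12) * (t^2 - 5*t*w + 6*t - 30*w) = t^5 - 5*t^4*w - 31*t^3 + 155*t^2*w + 42*t^2 - 210*t*w + 72*t - 360*w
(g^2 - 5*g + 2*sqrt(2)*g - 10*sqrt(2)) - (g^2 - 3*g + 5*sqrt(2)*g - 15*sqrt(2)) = -3*sqrt(2)*g - 2*g + 5*sqrt(2)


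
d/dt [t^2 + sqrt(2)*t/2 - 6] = 2*t + sqrt(2)/2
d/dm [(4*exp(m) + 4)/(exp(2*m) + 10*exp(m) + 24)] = 4*(-2*(exp(m) + 1)*(exp(m) + 5) + exp(2*m) + 10*exp(m) + 24)*exp(m)/(exp(2*m) + 10*exp(m) + 24)^2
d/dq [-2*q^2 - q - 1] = -4*q - 1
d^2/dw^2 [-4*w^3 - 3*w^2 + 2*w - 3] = -24*w - 6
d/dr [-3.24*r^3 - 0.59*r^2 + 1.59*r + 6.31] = -9.72*r^2 - 1.18*r + 1.59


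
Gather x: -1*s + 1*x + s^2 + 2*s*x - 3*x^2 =s^2 - s - 3*x^2 + x*(2*s + 1)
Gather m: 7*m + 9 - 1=7*m + 8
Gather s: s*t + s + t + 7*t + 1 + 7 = s*(t + 1) + 8*t + 8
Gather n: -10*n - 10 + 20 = 10 - 10*n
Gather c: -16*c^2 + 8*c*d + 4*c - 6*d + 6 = -16*c^2 + c*(8*d + 4) - 6*d + 6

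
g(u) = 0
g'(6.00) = 0.00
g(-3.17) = 0.00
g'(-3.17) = 0.00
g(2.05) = 0.00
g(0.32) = 0.00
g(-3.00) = 0.00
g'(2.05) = 0.00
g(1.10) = 0.00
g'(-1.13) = 0.00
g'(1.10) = 0.00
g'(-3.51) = 0.00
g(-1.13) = 0.00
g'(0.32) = 0.00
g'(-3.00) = 0.00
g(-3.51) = 0.00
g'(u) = 0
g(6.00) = 0.00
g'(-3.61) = 0.00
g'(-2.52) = 0.00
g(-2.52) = 0.00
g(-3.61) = 0.00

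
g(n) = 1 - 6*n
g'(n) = -6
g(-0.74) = 5.44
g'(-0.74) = -6.00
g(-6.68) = 41.08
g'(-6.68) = -6.00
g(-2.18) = 14.08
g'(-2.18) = -6.00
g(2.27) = -12.62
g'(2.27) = -6.00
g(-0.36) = 3.16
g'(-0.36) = -6.00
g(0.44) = -1.64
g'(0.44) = -6.00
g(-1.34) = 9.04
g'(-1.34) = -6.00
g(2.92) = -16.52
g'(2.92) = -6.00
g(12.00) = -71.00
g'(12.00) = -6.00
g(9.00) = -53.00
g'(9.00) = -6.00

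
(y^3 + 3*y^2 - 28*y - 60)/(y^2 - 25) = (y^2 + 8*y + 12)/(y + 5)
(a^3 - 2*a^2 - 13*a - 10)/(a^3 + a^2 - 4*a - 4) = (a - 5)/(a - 2)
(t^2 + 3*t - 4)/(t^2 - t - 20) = (t - 1)/(t - 5)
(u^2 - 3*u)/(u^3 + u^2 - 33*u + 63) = u/(u^2 + 4*u - 21)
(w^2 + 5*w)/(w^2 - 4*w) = (w + 5)/(w - 4)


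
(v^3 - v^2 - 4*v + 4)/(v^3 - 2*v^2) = (v^2 + v - 2)/v^2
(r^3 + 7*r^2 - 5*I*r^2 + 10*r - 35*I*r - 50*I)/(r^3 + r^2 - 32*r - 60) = (r - 5*I)/(r - 6)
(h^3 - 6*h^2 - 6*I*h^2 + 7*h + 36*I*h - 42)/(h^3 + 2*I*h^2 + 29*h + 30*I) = (h^2 - h*(6 + 7*I) + 42*I)/(h^2 + I*h + 30)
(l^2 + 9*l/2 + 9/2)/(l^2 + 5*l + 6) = (l + 3/2)/(l + 2)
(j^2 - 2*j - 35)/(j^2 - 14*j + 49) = (j + 5)/(j - 7)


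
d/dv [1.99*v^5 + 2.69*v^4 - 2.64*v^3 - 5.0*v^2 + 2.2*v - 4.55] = 9.95*v^4 + 10.76*v^3 - 7.92*v^2 - 10.0*v + 2.2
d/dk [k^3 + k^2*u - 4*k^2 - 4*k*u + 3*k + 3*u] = 3*k^2 + 2*k*u - 8*k - 4*u + 3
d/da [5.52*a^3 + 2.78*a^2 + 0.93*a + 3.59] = 16.56*a^2 + 5.56*a + 0.93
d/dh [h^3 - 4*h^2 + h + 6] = 3*h^2 - 8*h + 1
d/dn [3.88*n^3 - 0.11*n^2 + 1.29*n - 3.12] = 11.64*n^2 - 0.22*n + 1.29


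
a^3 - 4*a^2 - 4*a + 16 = (a - 4)*(a - 2)*(a + 2)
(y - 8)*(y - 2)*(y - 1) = y^3 - 11*y^2 + 26*y - 16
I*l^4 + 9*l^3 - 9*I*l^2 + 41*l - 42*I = (l - 7*I)*(l - 3*I)*(l + 2*I)*(I*l + 1)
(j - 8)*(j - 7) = j^2 - 15*j + 56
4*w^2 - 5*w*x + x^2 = (-4*w + x)*(-w + x)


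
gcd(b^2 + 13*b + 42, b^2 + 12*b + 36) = b + 6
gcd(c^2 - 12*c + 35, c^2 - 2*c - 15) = c - 5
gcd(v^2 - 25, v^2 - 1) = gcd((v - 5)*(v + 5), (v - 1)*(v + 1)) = 1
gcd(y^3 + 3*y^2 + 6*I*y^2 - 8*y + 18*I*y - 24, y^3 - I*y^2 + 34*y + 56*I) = y^2 + 6*I*y - 8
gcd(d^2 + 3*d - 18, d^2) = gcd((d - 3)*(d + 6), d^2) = 1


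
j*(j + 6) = j^2 + 6*j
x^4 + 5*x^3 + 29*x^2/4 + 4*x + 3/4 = (x + 1/2)^2*(x + 1)*(x + 3)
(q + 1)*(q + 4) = q^2 + 5*q + 4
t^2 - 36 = (t - 6)*(t + 6)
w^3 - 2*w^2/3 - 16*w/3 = w*(w - 8/3)*(w + 2)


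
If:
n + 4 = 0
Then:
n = -4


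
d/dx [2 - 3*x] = -3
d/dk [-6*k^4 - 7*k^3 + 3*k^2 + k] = -24*k^3 - 21*k^2 + 6*k + 1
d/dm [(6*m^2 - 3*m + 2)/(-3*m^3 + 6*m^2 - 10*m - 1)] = (18*m^4 - 18*m^3 - 24*m^2 - 36*m + 23)/(9*m^6 - 36*m^5 + 96*m^4 - 114*m^3 + 88*m^2 + 20*m + 1)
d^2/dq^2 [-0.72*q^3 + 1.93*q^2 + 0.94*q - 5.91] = 3.86 - 4.32*q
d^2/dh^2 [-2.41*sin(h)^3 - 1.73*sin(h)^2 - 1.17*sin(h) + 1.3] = 2.9775*sin(h) - 5.4225*sin(3*h) - 3.46*cos(2*h)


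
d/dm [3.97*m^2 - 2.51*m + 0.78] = 7.94*m - 2.51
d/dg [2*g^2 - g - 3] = 4*g - 1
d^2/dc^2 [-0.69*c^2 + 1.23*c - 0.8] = -1.38000000000000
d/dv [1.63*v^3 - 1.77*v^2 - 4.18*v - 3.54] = 4.89*v^2 - 3.54*v - 4.18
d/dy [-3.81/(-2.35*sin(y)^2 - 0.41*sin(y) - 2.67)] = -(17.907*sin(y) + 1.5621)*cos(y)/(2.35*sin(y)^2 + 0.41*sin(y) + 2.67)^2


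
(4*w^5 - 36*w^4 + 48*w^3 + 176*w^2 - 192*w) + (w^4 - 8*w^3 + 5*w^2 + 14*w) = 4*w^5 - 35*w^4 + 40*w^3 + 181*w^2 - 178*w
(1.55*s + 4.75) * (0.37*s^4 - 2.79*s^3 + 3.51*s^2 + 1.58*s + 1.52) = 0.5735*s^5 - 2.567*s^4 - 7.812*s^3 + 19.1215*s^2 + 9.861*s + 7.22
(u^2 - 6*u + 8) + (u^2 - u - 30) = 2*u^2 - 7*u - 22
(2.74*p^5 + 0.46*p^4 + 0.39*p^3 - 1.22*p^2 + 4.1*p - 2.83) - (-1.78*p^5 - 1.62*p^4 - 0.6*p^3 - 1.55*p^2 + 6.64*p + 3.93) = 4.52*p^5 + 2.08*p^4 + 0.99*p^3 + 0.33*p^2 - 2.54*p - 6.76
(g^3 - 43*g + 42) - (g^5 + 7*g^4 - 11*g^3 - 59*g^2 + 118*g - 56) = -g^5 - 7*g^4 + 12*g^3 + 59*g^2 - 161*g + 98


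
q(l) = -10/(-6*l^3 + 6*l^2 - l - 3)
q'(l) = -10*(18*l^2 - 12*l + 1)/(-6*l^3 + 6*l^2 - l - 3)^2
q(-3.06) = -0.04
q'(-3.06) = -0.04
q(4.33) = 0.03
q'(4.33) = -0.02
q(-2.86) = -0.05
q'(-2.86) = -0.05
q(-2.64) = -0.07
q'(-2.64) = -0.07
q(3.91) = 0.04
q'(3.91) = -0.03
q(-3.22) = -0.04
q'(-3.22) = -0.03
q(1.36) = 1.20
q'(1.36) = -2.57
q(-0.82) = -1.94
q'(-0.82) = -8.61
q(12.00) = 0.00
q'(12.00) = 0.00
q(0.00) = 3.33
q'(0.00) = -1.11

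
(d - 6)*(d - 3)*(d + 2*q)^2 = d^4 + 4*d^3*q - 9*d^3 + 4*d^2*q^2 - 36*d^2*q + 18*d^2 - 36*d*q^2 + 72*d*q + 72*q^2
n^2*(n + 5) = n^3 + 5*n^2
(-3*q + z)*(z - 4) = -3*q*z + 12*q + z^2 - 4*z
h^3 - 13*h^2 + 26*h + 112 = (h - 8)*(h - 7)*(h + 2)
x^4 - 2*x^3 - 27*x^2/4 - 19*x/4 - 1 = (x - 4)*(x + 1/2)^2*(x + 1)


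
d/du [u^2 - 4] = 2*u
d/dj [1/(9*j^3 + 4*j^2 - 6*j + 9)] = (-27*j^2 - 8*j + 6)/(9*j^3 + 4*j^2 - 6*j + 9)^2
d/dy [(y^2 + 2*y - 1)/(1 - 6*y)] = 2*(-3*y^2 + y - 2)/(36*y^2 - 12*y + 1)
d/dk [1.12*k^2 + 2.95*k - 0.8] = 2.24*k + 2.95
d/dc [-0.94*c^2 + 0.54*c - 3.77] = 0.54 - 1.88*c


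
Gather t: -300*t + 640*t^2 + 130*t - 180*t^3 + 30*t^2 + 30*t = -180*t^3 + 670*t^2 - 140*t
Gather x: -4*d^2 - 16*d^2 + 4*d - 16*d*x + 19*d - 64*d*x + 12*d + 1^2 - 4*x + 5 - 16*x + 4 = -20*d^2 + 35*d + x*(-80*d - 20) + 10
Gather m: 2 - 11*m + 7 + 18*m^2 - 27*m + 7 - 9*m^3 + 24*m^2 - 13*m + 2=-9*m^3 + 42*m^2 - 51*m + 18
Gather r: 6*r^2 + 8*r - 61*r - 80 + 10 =6*r^2 - 53*r - 70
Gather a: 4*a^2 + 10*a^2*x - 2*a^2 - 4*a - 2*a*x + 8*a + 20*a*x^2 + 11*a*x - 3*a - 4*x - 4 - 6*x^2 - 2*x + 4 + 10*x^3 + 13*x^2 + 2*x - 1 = a^2*(10*x + 2) + a*(20*x^2 + 9*x + 1) + 10*x^3 + 7*x^2 - 4*x - 1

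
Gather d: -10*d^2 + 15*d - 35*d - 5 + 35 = -10*d^2 - 20*d + 30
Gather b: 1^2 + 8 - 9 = 0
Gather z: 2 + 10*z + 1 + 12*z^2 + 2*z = 12*z^2 + 12*z + 3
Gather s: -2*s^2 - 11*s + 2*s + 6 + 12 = -2*s^2 - 9*s + 18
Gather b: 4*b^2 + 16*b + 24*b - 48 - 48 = 4*b^2 + 40*b - 96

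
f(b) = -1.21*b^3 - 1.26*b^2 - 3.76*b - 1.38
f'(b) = -3.63*b^2 - 2.52*b - 3.76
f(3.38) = -75.21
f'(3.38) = -53.75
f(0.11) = -1.81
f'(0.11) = -4.08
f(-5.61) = 193.69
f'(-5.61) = -103.87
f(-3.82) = 62.05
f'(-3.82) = -47.10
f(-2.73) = 24.11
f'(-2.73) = -23.93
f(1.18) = -9.56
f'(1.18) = -11.79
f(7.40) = -588.52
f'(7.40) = -221.19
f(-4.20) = 81.83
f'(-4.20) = -57.21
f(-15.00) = 3855.27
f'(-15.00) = -782.71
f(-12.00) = 1953.18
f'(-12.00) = -496.24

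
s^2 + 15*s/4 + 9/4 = (s + 3/4)*(s + 3)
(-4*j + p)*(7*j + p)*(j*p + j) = -28*j^3*p - 28*j^3 + 3*j^2*p^2 + 3*j^2*p + j*p^3 + j*p^2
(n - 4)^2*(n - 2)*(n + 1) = n^4 - 9*n^3 + 22*n^2 - 32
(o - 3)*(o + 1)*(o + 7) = o^3 + 5*o^2 - 17*o - 21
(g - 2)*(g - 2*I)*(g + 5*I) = g^3 - 2*g^2 + 3*I*g^2 + 10*g - 6*I*g - 20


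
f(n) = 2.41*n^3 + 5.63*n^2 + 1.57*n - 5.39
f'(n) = 7.23*n^2 + 11.26*n + 1.57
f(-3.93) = -70.89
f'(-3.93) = 68.98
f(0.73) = -0.31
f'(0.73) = 13.64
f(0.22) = -4.75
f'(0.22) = 4.40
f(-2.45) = -10.88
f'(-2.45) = 17.38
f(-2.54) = -12.55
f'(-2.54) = 19.61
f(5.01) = 446.85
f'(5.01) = 239.46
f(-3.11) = -28.31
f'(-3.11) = 36.48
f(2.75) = 91.62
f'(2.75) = 87.21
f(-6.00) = -332.69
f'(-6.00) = 194.29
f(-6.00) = -332.69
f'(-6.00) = 194.29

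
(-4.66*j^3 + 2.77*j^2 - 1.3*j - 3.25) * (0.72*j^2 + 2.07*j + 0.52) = -3.3552*j^5 - 7.6518*j^4 + 2.3747*j^3 - 3.5906*j^2 - 7.4035*j - 1.69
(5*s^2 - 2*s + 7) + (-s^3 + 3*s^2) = -s^3 + 8*s^2 - 2*s + 7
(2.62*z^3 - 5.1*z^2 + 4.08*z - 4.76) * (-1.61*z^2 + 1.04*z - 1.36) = -4.2182*z^5 + 10.9358*z^4 - 15.436*z^3 + 18.8428*z^2 - 10.4992*z + 6.4736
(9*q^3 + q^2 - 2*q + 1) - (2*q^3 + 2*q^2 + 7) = 7*q^3 - q^2 - 2*q - 6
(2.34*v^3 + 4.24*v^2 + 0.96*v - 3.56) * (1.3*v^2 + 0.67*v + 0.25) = 3.042*v^5 + 7.0798*v^4 + 4.6738*v^3 - 2.9248*v^2 - 2.1452*v - 0.89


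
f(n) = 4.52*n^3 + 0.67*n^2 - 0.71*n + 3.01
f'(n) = 13.56*n^2 + 1.34*n - 0.71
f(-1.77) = -18.70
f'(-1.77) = 39.40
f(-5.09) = -572.08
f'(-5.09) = 343.78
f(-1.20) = -2.98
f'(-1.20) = 17.21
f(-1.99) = -28.54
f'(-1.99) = 50.32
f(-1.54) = -10.82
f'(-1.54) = 29.39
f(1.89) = 34.58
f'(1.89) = 50.26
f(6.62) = 1339.00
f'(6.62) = 602.42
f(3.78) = 254.03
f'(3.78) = 198.11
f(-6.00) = -944.93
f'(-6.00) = 479.41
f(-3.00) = -110.87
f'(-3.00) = 117.31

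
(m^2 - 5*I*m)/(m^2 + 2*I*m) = (m - 5*I)/(m + 2*I)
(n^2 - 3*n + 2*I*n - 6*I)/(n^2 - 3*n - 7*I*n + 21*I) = (n + 2*I)/(n - 7*I)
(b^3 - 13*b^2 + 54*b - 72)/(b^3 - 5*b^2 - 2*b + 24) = (b - 6)/(b + 2)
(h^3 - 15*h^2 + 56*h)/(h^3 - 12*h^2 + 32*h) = (h - 7)/(h - 4)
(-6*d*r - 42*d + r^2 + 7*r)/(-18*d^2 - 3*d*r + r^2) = (r + 7)/(3*d + r)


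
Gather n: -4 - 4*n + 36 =32 - 4*n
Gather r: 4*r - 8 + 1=4*r - 7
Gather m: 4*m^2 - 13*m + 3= 4*m^2 - 13*m + 3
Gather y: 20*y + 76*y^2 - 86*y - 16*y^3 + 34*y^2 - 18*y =-16*y^3 + 110*y^2 - 84*y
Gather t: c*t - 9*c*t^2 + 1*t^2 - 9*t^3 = c*t - 9*t^3 + t^2*(1 - 9*c)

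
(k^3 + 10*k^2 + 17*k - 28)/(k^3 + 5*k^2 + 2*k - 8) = (k + 7)/(k + 2)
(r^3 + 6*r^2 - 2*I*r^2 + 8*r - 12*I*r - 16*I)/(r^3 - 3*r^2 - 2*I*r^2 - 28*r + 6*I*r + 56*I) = (r + 2)/(r - 7)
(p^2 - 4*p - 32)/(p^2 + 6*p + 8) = (p - 8)/(p + 2)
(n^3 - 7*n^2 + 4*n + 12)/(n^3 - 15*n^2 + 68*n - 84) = (n + 1)/(n - 7)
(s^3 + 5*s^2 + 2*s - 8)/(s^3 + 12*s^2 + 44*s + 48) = (s - 1)/(s + 6)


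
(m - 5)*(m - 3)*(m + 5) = m^3 - 3*m^2 - 25*m + 75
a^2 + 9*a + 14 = (a + 2)*(a + 7)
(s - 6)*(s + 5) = s^2 - s - 30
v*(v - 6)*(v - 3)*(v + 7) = v^4 - 2*v^3 - 45*v^2 + 126*v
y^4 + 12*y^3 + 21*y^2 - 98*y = y*(y - 2)*(y + 7)^2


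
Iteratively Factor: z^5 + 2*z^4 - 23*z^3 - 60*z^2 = (z + 3)*(z^4 - z^3 - 20*z^2) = z*(z + 3)*(z^3 - z^2 - 20*z) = z*(z + 3)*(z + 4)*(z^2 - 5*z) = z^2*(z + 3)*(z + 4)*(z - 5)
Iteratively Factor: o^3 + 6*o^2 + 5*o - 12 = (o - 1)*(o^2 + 7*o + 12) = (o - 1)*(o + 3)*(o + 4)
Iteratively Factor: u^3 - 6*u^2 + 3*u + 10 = (u + 1)*(u^2 - 7*u + 10) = (u - 5)*(u + 1)*(u - 2)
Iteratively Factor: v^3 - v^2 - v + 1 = (v + 1)*(v^2 - 2*v + 1) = (v - 1)*(v + 1)*(v - 1)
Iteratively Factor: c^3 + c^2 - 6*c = (c)*(c^2 + c - 6) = c*(c - 2)*(c + 3)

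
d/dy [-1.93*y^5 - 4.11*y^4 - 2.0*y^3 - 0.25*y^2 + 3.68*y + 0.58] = -9.65*y^4 - 16.44*y^3 - 6.0*y^2 - 0.5*y + 3.68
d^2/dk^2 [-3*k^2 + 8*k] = -6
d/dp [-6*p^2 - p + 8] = -12*p - 1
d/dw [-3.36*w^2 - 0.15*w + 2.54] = -6.72*w - 0.15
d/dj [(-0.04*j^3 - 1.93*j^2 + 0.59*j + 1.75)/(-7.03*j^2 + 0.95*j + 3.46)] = (0.2812*j^4 - 0.0760000000000005*j^3 + 1.899*j^2 + 11.2494*j + 0.3789)/(49.4209*j^4 - 13.357*j^3 - 47.7451*j^2 + 6.574*j + 11.9716)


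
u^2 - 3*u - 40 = (u - 8)*(u + 5)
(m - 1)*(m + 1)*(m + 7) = m^3 + 7*m^2 - m - 7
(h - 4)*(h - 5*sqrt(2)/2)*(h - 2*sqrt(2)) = h^3 - 9*sqrt(2)*h^2/2 - 4*h^2 + 10*h + 18*sqrt(2)*h - 40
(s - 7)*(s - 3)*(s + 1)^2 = s^4 - 8*s^3 + 2*s^2 + 32*s + 21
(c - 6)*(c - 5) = c^2 - 11*c + 30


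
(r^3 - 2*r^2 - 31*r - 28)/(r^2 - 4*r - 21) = (r^2 + 5*r + 4)/(r + 3)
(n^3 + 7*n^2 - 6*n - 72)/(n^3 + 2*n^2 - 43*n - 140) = (n^2 + 3*n - 18)/(n^2 - 2*n - 35)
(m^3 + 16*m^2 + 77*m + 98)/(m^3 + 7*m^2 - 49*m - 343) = (m + 2)/(m - 7)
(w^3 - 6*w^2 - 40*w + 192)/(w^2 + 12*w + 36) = (w^2 - 12*w + 32)/(w + 6)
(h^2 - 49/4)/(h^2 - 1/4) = (4*h^2 - 49)/(4*h^2 - 1)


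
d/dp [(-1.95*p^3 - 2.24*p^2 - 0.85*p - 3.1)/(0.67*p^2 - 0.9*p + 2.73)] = (-1.3065*p^4 + 3.51*p^3 - 13.385*p^2 - 8.0764*p - 5.1105)/(0.4489*p^4 - 1.206*p^3 + 4.4682*p^2 - 4.914*p + 7.4529)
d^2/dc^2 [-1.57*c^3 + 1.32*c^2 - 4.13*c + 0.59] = 2.64 - 9.42*c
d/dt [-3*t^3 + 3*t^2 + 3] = 3*t*(2 - 3*t)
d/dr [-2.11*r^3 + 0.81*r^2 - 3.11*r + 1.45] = -6.33*r^2 + 1.62*r - 3.11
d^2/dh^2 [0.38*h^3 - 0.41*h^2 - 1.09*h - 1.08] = 2.28*h - 0.82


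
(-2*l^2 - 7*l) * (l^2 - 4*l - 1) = -2*l^4 + l^3 + 30*l^2 + 7*l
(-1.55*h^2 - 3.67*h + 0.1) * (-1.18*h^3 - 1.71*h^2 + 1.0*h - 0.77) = 1.829*h^5 + 6.9811*h^4 + 4.6077*h^3 - 2.6475*h^2 + 2.9259*h - 0.077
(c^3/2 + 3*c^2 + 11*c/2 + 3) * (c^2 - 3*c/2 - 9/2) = c^5/2 + 9*c^4/4 - 5*c^3/4 - 75*c^2/4 - 117*c/4 - 27/2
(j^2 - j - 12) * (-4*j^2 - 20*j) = -4*j^4 - 16*j^3 + 68*j^2 + 240*j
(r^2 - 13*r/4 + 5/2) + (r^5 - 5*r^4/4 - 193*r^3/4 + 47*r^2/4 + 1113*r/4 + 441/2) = r^5 - 5*r^4/4 - 193*r^3/4 + 51*r^2/4 + 275*r + 223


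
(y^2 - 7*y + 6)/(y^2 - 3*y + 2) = (y - 6)/(y - 2)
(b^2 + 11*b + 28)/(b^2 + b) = (b^2 + 11*b + 28)/(b*(b + 1))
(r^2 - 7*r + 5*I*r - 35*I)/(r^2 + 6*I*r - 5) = (r - 7)/(r + I)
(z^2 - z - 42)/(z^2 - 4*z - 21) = (z + 6)/(z + 3)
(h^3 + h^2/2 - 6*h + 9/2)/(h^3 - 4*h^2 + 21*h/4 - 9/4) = 2*(h + 3)/(2*h - 3)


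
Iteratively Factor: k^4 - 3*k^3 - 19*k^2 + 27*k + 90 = (k - 3)*(k^3 - 19*k - 30) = (k - 5)*(k - 3)*(k^2 + 5*k + 6) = (k - 5)*(k - 3)*(k + 2)*(k + 3)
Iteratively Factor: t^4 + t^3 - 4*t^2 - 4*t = (t - 2)*(t^3 + 3*t^2 + 2*t) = (t - 2)*(t + 2)*(t^2 + t) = t*(t - 2)*(t + 2)*(t + 1)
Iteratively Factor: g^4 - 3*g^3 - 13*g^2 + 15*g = (g + 3)*(g^3 - 6*g^2 + 5*g) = (g - 1)*(g + 3)*(g^2 - 5*g) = g*(g - 1)*(g + 3)*(g - 5)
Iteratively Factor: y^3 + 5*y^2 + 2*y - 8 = (y + 2)*(y^2 + 3*y - 4) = (y - 1)*(y + 2)*(y + 4)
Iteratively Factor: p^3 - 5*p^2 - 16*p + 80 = (p - 4)*(p^2 - p - 20) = (p - 5)*(p - 4)*(p + 4)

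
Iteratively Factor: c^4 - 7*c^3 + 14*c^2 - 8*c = (c - 1)*(c^3 - 6*c^2 + 8*c) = c*(c - 1)*(c^2 - 6*c + 8) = c*(c - 2)*(c - 1)*(c - 4)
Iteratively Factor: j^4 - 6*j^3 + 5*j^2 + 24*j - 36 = (j - 2)*(j^3 - 4*j^2 - 3*j + 18) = (j - 3)*(j - 2)*(j^2 - j - 6) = (j - 3)^2*(j - 2)*(j + 2)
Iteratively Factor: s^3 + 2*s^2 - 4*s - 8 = (s + 2)*(s^2 - 4) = (s - 2)*(s + 2)*(s + 2)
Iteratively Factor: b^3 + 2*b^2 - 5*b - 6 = (b + 1)*(b^2 + b - 6) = (b - 2)*(b + 1)*(b + 3)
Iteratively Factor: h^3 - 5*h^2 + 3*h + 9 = (h - 3)*(h^2 - 2*h - 3) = (h - 3)^2*(h + 1)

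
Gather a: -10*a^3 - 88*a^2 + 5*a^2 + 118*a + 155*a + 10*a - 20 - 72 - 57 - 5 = -10*a^3 - 83*a^2 + 283*a - 154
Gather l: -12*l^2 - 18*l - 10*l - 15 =-12*l^2 - 28*l - 15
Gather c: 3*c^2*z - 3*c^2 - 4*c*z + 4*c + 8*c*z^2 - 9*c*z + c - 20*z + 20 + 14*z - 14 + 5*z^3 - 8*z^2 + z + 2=c^2*(3*z - 3) + c*(8*z^2 - 13*z + 5) + 5*z^3 - 8*z^2 - 5*z + 8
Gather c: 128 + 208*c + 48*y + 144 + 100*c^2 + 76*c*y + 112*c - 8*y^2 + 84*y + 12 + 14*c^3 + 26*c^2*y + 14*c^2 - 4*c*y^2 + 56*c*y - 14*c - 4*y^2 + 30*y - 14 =14*c^3 + c^2*(26*y + 114) + c*(-4*y^2 + 132*y + 306) - 12*y^2 + 162*y + 270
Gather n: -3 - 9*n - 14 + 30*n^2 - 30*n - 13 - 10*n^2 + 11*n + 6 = 20*n^2 - 28*n - 24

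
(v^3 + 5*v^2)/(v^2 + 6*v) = v*(v + 5)/(v + 6)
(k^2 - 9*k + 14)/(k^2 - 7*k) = (k - 2)/k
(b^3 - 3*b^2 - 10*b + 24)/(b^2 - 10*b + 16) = (b^2 - b - 12)/(b - 8)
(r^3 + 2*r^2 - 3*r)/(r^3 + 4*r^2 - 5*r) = (r + 3)/(r + 5)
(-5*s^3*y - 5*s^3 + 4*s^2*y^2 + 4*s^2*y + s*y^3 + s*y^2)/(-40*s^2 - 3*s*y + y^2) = s*(-s*y - s + y^2 + y)/(-8*s + y)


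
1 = 1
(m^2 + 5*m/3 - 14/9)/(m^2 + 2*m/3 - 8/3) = (9*m^2 + 15*m - 14)/(3*(3*m^2 + 2*m - 8))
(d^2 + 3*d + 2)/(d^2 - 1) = (d + 2)/(d - 1)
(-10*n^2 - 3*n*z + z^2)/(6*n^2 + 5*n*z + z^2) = (-5*n + z)/(3*n + z)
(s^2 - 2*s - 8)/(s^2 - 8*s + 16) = (s + 2)/(s - 4)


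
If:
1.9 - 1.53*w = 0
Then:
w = 1.24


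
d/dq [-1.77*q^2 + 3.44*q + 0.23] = 3.44 - 3.54*q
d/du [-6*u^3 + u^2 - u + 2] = -18*u^2 + 2*u - 1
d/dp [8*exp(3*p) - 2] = 24*exp(3*p)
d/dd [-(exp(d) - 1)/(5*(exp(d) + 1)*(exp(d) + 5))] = (exp(2*d) - 2*exp(d) - 11)*exp(d)/(5*(exp(4*d) + 12*exp(3*d) + 46*exp(2*d) + 60*exp(d) + 25))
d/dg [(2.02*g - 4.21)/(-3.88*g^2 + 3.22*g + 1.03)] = (7.8376*g^2 - 32.6696*g + 15.6368)/(15.0544*g^4 - 24.9872*g^3 + 2.3756*g^2 + 6.6332*g + 1.0609)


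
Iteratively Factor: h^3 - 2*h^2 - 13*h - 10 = (h + 1)*(h^2 - 3*h - 10) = (h + 1)*(h + 2)*(h - 5)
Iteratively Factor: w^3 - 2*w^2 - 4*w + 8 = (w + 2)*(w^2 - 4*w + 4) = (w - 2)*(w + 2)*(w - 2)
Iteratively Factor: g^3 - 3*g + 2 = (g - 1)*(g^2 + g - 2) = (g - 1)^2*(g + 2)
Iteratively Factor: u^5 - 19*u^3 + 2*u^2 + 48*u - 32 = (u + 2)*(u^4 - 2*u^3 - 15*u^2 + 32*u - 16) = (u - 4)*(u + 2)*(u^3 + 2*u^2 - 7*u + 4) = (u - 4)*(u + 2)*(u + 4)*(u^2 - 2*u + 1) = (u - 4)*(u - 1)*(u + 2)*(u + 4)*(u - 1)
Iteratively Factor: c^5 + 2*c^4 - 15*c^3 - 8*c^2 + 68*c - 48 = (c + 4)*(c^4 - 2*c^3 - 7*c^2 + 20*c - 12) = (c - 1)*(c + 4)*(c^3 - c^2 - 8*c + 12) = (c - 2)*(c - 1)*(c + 4)*(c^2 + c - 6) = (c - 2)*(c - 1)*(c + 3)*(c + 4)*(c - 2)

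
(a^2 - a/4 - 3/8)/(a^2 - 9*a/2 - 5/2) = (a - 3/4)/(a - 5)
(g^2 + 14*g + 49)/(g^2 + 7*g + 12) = (g^2 + 14*g + 49)/(g^2 + 7*g + 12)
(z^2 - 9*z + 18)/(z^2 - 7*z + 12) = (z - 6)/(z - 4)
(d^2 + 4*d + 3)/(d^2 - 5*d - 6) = (d + 3)/(d - 6)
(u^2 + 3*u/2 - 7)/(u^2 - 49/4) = 2*(u - 2)/(2*u - 7)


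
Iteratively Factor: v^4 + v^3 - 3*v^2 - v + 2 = (v + 1)*(v^3 - 3*v + 2) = (v - 1)*(v + 1)*(v^2 + v - 2) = (v - 1)*(v + 1)*(v + 2)*(v - 1)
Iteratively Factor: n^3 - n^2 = (n - 1)*(n^2) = n*(n - 1)*(n)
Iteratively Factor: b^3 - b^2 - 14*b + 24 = (b - 2)*(b^2 + b - 12) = (b - 3)*(b - 2)*(b + 4)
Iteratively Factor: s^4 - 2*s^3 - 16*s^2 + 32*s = (s)*(s^3 - 2*s^2 - 16*s + 32) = s*(s - 2)*(s^2 - 16) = s*(s - 2)*(s + 4)*(s - 4)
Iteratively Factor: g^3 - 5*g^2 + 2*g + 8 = (g - 2)*(g^2 - 3*g - 4) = (g - 2)*(g + 1)*(g - 4)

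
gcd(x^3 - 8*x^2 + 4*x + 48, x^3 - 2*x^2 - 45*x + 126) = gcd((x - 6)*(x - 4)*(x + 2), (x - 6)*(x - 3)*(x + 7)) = x - 6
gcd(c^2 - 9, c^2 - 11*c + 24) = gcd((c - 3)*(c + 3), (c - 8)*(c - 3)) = c - 3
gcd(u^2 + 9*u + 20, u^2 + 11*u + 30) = u + 5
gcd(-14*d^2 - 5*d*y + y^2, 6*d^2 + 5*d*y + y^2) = 2*d + y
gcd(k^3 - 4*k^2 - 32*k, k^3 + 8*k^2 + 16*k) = k^2 + 4*k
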